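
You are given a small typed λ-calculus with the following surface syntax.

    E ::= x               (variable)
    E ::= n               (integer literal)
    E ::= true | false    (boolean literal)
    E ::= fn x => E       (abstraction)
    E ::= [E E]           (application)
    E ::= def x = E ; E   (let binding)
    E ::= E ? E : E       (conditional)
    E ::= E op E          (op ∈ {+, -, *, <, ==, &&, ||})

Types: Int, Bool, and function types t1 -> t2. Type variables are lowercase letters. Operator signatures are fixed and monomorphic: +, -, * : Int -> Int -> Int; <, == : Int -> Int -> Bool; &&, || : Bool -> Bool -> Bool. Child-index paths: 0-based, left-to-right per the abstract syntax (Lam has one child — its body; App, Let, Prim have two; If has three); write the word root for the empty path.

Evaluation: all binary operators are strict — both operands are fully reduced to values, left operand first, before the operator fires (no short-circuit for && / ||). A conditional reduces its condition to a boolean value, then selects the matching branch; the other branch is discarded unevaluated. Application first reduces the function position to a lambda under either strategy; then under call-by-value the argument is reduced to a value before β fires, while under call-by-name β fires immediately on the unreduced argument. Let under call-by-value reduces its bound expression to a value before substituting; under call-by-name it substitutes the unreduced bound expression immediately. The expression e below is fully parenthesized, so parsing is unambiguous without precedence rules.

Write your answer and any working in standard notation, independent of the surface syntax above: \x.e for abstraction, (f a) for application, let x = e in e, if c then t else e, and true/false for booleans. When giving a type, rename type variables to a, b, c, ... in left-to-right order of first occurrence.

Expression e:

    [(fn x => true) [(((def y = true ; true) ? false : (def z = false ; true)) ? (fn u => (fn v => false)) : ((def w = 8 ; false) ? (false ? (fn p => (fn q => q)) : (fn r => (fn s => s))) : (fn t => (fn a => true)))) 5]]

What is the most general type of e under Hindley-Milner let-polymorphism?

Derivation:
\x._ : a -> Bool
let y : Bool
  unify Bool ~ Bool
let z : Bool
  unify Bool ~ Bool
  unify Bool ~ Bool
\v._ : c -> Bool
\u._ : b -> c -> Bool
let w : Int
  unify Bool ~ Bool
  unify Bool ~ Bool
q : e
\q._ : e -> e
\p._ : d -> e -> e
s : g
\s._ : g -> g
\r._ : f -> g -> g
  unify d -> e -> e ~ f -> g -> g
  unify d ~ f
  unify e -> e ~ g -> g
  unify e ~ g
  unify g ~ g
\a._ : i -> Bool
\t._ : h -> i -> Bool
  unify f -> g -> g ~ h -> i -> Bool
  unify f ~ h
  unify g -> g ~ i -> Bool
  unify g ~ i
  unify i ~ Bool
  unify b -> c -> Bool ~ h -> Bool -> Bool
  unify b ~ h
  unify c -> Bool ~ Bool -> Bool
  unify c ~ Bool
  unify Bool ~ Bool
  unify h -> Bool -> Bool ~ Int -> j
  unify h ~ Int
  unify Bool -> Bool ~ j
_ _ : Bool -> Bool
  unify a -> Bool ~ (Bool -> Bool) -> k
  unify a ~ Bool -> Bool
  unify Bool ~ k
_ _ : Bool

Answer: Bool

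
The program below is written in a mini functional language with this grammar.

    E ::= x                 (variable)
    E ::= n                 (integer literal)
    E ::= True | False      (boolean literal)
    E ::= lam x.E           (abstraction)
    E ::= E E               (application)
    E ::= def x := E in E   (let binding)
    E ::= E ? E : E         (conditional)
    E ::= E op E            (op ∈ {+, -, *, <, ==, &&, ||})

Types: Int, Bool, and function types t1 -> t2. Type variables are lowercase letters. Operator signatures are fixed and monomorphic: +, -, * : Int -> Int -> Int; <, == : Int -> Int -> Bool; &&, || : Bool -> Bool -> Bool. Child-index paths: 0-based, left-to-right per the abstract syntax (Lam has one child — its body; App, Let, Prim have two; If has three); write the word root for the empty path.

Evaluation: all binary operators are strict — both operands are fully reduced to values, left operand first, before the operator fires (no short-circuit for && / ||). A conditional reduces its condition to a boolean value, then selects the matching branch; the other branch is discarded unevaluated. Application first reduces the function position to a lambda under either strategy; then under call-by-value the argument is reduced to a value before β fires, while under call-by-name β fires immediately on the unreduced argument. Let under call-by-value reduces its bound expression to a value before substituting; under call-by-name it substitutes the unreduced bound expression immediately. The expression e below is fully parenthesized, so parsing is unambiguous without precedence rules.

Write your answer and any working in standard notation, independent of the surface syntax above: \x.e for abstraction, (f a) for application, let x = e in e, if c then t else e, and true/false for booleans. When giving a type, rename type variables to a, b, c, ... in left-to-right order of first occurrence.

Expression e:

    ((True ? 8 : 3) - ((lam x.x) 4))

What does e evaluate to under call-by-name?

Derivation:
step 0: ((if true then 8 else 3) - ((\x.x) 4))
step 1: [if@0] (8 - ((\x.x) 4))
step 2: [beta@1] (8 - 4)
step 3: [delta@root] 4

Answer: 4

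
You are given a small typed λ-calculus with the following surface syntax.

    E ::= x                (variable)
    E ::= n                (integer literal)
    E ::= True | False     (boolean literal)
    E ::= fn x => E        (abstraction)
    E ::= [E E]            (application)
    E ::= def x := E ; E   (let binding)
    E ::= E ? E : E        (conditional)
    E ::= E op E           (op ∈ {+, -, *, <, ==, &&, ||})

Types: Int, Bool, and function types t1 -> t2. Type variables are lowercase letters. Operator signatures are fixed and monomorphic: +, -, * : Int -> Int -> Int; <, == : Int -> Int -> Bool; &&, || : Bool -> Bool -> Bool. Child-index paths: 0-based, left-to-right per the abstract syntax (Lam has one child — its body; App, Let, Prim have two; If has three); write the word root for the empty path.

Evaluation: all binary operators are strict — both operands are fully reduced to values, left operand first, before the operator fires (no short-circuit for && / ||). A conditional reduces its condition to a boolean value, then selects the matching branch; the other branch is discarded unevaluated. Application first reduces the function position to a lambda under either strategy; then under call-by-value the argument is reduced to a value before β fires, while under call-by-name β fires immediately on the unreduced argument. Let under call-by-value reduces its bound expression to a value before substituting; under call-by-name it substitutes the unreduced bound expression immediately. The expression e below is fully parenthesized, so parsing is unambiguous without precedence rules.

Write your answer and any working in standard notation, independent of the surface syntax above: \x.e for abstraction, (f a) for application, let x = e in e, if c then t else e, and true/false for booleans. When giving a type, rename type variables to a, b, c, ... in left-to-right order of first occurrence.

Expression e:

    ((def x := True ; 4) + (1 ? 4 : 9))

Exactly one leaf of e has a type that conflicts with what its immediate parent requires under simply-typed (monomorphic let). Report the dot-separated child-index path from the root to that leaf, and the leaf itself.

Answer: 1.0 : 1

Trace:
let x : Bool
  unify Int ~ Int
  unify Int ~ Bool
  FAIL: mismatch Int ~ Bool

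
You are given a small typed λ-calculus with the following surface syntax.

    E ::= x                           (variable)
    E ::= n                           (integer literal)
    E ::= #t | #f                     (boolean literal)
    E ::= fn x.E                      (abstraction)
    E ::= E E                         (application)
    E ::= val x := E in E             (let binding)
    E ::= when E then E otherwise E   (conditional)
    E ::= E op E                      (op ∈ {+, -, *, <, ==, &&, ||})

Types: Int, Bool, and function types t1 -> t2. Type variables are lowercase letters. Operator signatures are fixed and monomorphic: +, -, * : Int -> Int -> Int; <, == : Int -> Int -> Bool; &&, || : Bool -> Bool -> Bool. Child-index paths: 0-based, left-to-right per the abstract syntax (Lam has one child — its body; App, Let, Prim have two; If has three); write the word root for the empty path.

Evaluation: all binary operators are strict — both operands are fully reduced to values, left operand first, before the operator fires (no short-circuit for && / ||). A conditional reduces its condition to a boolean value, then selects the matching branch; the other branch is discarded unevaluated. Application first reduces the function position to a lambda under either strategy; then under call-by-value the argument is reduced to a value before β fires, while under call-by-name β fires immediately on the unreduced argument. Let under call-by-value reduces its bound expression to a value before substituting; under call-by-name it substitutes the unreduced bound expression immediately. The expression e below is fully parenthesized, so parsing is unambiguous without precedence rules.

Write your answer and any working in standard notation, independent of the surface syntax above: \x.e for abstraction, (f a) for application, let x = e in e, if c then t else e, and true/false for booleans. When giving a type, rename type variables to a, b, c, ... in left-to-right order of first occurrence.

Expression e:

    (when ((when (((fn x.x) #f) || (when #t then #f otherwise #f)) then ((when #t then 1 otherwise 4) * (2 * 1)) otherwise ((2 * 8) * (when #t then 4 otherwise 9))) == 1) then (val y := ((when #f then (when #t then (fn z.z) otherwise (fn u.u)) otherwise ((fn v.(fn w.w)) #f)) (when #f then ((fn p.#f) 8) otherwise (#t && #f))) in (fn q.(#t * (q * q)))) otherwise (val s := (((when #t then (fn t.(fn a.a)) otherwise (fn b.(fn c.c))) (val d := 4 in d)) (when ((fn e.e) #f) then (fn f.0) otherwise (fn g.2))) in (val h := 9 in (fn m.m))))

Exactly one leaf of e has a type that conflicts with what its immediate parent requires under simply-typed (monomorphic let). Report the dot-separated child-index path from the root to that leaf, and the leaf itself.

Answer: 1.1.0.0 : true

Trace:
x : a
\x._ : a -> a
  unify a -> a ~ Bool -> b
  unify a ~ Bool
  unify Bool ~ b
_ _ : Bool
  unify Bool ~ Bool
  unify Bool ~ Bool
  unify Bool ~ Bool
  unify Bool ~ Bool
  unify Bool ~ Bool
  unify Bool ~ Bool
  unify Int ~ Int
  unify Int ~ Int
  unify Int ~ Int
  unify Int ~ Int
  unify Int ~ Int
  unify Int ~ Int
  unify Int ~ Int
  unify Int ~ Int
  unify Bool ~ Bool
  unify Int ~ Int
  unify Int ~ Int
  unify Int ~ Int
  unify Int ~ Int
  unify Int ~ Int
  unify Bool ~ Bool
  unify Bool ~ Bool
  unify Bool ~ Bool
z : c
\z._ : c -> c
u : d
\u._ : d -> d
  unify c -> c ~ d -> d
  unify c ~ d
  unify d ~ d
w : f
\w._ : f -> f
\v._ : e -> f -> f
  unify e -> f -> f ~ Bool -> g
  unify e ~ Bool
  unify f -> f ~ g
_ _ : f -> f
  unify d -> d ~ f -> f
  unify d ~ f
  unify f ~ f
  unify Bool ~ Bool
\p._ : h -> Bool
  unify h -> Bool ~ Int -> i
  unify h ~ Int
  unify Bool ~ i
_ _ : Bool
  unify Bool ~ Bool
  unify Bool ~ Bool
  unify Bool ~ Bool
  unify f -> f ~ Bool -> j
  unify f ~ Bool
  unify Bool ~ j
_ _ : Bool
let y : Bool
  unify Bool ~ Int
  FAIL: mismatch Bool ~ Int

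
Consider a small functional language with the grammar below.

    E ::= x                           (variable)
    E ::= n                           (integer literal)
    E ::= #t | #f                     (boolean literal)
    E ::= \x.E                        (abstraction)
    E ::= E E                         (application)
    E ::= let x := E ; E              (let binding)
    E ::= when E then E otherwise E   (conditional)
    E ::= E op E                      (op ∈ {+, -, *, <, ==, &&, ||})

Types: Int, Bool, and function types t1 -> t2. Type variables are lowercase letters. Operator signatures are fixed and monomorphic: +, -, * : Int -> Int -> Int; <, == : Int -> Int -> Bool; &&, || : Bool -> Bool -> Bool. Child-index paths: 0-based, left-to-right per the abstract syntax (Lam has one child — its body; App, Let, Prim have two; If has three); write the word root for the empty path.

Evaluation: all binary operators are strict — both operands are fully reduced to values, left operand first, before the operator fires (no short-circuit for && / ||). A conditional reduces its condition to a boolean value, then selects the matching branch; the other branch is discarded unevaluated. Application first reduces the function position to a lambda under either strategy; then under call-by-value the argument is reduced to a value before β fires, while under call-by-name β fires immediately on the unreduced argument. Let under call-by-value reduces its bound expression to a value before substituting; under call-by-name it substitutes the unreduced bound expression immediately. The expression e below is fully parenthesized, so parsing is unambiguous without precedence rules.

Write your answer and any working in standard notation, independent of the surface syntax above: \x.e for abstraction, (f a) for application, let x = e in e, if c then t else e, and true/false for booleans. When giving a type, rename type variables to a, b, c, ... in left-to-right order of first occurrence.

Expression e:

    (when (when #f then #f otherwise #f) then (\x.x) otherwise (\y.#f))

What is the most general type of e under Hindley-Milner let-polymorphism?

Answer: Bool -> Bool

Trace:
  unify Bool ~ Bool
  unify Bool ~ Bool
  unify Bool ~ Bool
x : a
\x._ : a -> a
\y._ : b -> Bool
  unify a -> a ~ b -> Bool
  unify a ~ b
  unify b ~ Bool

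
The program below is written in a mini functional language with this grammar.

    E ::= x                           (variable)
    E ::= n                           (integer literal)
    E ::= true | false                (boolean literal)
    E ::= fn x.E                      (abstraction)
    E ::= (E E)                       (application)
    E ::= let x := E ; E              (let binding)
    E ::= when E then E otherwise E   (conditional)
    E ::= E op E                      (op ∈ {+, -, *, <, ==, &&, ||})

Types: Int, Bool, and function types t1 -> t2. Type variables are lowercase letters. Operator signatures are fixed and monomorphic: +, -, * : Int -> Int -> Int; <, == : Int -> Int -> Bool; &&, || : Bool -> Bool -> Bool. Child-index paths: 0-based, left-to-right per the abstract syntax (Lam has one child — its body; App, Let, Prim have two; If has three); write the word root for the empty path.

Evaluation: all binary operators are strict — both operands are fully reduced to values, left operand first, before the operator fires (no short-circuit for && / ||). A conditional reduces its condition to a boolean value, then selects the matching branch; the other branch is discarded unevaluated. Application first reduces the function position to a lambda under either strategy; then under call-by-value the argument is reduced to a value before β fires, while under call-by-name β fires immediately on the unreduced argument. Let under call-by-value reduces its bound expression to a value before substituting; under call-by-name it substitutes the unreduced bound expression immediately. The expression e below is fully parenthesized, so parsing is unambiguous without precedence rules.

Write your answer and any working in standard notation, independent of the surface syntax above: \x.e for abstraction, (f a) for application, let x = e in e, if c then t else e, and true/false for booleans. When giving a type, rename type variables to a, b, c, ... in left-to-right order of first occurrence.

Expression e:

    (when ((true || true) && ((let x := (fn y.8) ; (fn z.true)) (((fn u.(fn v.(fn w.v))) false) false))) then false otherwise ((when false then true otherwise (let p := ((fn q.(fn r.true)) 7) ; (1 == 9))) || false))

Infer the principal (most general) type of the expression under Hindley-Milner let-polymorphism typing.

Answer: Bool

Working:
  unify Bool ~ Bool
  unify Bool ~ Bool
  unify Bool ~ Bool
\y._ : a -> Int
let x : forall. a -> Int
\z._ : b -> Bool
v : d
\w._ : e -> d
\v._ : d -> e -> d
\u._ : c -> d -> e -> d
  unify c -> d -> e -> d ~ Bool -> f
  unify c ~ Bool
  unify d -> e -> d ~ f
_ _ : d -> e -> d
  unify d -> e -> d ~ Bool -> g
  unify d ~ Bool
  unify e -> Bool ~ g
_ _ : e -> Bool
  unify b -> Bool ~ (e -> Bool) -> h
  unify b ~ e -> Bool
  unify Bool ~ h
_ _ : Bool
  unify Bool ~ Bool
  unify Bool ~ Bool
  unify Bool ~ Bool
\r._ : j -> Bool
\q._ : i -> j -> Bool
  unify i -> j -> Bool ~ Int -> k
  unify i ~ Int
  unify j -> Bool ~ k
_ _ : j -> Bool
let p : forall. j -> Bool
  unify Int ~ Int
  unify Int ~ Int
  unify Bool ~ Bool
  unify Bool ~ Bool
  unify Bool ~ Bool
  unify Bool ~ Bool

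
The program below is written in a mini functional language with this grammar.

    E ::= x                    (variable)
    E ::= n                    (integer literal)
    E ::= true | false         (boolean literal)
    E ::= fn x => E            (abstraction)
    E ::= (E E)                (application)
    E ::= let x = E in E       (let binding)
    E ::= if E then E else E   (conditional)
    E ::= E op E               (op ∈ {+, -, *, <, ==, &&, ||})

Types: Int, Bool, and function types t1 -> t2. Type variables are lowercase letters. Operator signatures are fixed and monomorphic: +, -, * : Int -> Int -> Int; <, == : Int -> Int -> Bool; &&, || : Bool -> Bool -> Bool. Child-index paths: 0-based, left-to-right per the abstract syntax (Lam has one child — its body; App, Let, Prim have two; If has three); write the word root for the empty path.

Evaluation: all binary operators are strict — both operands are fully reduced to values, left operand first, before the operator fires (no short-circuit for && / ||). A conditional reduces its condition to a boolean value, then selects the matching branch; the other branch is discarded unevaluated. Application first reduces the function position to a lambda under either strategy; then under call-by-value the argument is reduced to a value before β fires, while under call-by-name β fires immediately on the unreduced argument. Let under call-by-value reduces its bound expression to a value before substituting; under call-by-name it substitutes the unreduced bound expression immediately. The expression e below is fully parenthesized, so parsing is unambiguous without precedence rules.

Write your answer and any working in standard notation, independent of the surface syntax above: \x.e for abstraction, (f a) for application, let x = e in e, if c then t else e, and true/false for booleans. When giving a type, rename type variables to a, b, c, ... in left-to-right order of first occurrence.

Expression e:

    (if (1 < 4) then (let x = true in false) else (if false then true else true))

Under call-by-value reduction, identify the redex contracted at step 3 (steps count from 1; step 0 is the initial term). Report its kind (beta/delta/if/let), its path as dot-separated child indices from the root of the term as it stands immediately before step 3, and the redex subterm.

Answer: let at root : (let x = true in false)

Trace:
step 0: (if (1 < 4) then (let x = true in false) else (if false then true else true))
step 1: [delta@0] (if true then (let x = true in false) else (if false then true else true))
step 2: [if@root] (let x = true in false)
step 3: [let@root] false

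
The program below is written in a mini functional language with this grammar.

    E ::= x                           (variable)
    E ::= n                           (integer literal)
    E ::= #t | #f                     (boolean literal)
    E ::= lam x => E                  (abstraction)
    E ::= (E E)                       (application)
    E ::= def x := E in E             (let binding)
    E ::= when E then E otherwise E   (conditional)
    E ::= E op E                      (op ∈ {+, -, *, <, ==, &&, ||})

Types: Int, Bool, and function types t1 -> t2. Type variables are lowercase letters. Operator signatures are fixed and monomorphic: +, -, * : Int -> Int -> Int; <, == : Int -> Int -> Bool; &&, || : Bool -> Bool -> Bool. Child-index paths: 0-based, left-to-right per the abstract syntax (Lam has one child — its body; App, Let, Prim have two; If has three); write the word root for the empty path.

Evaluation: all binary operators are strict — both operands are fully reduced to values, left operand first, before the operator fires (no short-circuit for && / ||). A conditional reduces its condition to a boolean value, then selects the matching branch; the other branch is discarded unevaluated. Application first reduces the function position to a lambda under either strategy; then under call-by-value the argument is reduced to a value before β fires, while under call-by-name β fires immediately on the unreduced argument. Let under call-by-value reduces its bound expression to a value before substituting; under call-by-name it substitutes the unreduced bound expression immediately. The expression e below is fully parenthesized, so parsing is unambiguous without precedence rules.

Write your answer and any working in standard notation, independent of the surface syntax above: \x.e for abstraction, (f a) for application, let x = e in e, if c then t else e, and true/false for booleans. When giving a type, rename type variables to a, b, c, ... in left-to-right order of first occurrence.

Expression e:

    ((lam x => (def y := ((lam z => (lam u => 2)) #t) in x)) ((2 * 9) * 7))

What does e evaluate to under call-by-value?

Answer: 126

Trace:
step 0: ((\x.(let y = ((\z.(\u.2)) true) in x)) ((2 * 9) * 7))
step 1: [delta@1.0] ((\x.(let y = ((\z.(\u.2)) true) in x)) (18 * 7))
step 2: [delta@1] ((\x.(let y = ((\z.(\u.2)) true) in x)) 126)
step 3: [beta@root] (let y = ((\z.(\u.2)) true) in 126)
step 4: [beta@0] (let y = (\u.2) in 126)
step 5: [let@root] 126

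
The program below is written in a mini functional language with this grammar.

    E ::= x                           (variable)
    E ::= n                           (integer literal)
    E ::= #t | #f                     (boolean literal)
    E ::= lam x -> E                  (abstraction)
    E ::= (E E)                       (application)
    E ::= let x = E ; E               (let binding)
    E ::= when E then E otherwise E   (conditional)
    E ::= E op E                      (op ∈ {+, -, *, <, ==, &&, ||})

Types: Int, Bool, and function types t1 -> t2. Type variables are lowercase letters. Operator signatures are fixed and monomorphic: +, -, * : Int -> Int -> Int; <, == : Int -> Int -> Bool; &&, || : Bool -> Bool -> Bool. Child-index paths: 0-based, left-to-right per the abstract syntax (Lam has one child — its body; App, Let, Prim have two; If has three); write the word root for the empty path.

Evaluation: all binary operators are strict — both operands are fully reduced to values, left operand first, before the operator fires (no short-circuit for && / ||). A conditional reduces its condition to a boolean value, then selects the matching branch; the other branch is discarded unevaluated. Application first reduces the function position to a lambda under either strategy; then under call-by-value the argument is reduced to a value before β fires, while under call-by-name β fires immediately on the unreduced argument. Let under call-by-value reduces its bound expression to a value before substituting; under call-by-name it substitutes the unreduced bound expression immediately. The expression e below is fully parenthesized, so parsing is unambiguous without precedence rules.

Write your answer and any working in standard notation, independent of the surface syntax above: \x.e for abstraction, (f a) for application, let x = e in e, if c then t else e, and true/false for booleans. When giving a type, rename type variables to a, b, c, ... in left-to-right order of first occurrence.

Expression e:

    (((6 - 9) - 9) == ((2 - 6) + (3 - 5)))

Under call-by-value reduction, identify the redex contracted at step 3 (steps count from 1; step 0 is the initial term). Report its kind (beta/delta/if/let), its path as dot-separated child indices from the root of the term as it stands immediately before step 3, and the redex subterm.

Answer: delta at 1.0 : (2 - 6)

Working:
step 0: (((6 - 9) - 9) == ((2 - 6) + (3 - 5)))
step 1: [delta@0.0] ((-3 - 9) == ((2 - 6) + (3 - 5)))
step 2: [delta@0] (-12 == ((2 - 6) + (3 - 5)))
step 3: [delta@1.0] (-12 == (-4 + (3 - 5)))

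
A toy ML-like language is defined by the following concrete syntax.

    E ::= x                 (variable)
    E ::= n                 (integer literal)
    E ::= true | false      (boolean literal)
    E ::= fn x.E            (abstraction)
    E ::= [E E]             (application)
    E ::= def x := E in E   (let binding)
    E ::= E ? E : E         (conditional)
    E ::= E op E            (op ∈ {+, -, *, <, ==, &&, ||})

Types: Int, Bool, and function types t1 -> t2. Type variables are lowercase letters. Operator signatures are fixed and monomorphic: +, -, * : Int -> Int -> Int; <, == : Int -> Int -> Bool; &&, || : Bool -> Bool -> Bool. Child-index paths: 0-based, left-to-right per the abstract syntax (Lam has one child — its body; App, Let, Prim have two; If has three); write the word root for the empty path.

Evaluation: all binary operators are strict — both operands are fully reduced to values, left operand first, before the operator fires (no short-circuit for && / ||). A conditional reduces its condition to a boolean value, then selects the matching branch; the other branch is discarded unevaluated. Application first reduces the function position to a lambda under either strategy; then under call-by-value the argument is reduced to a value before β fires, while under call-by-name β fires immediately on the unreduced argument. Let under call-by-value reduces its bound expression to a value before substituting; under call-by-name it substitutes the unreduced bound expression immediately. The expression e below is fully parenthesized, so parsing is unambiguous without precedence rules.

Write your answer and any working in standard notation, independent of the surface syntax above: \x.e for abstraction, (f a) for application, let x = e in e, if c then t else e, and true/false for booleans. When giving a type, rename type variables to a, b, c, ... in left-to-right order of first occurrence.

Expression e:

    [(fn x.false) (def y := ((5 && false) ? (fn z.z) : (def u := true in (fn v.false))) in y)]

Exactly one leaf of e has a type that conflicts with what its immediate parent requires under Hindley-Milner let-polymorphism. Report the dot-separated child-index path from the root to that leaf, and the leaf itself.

Answer: 1.0.0.0 : 5

Trace:
\x._ : a -> Bool
  unify Int ~ Bool
  FAIL: mismatch Int ~ Bool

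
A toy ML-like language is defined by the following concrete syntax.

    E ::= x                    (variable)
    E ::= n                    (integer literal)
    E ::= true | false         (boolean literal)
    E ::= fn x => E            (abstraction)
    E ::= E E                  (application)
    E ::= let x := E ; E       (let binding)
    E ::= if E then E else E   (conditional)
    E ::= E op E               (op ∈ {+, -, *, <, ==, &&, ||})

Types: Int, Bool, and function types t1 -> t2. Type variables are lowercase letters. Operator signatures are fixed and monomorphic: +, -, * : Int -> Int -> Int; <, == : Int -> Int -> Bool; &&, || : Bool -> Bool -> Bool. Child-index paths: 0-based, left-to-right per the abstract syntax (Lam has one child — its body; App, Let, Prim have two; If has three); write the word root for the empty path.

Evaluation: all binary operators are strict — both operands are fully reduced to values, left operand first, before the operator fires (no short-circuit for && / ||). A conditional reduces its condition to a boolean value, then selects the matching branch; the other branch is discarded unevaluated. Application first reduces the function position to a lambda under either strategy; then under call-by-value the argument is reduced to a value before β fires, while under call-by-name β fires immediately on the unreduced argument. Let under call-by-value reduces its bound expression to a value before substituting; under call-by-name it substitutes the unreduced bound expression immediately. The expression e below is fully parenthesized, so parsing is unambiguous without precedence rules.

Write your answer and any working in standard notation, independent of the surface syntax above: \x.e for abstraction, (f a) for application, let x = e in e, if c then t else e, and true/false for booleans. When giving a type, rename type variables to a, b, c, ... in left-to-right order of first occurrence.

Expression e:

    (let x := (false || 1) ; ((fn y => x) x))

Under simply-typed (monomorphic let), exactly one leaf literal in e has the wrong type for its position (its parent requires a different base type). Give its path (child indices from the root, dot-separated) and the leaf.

Working:
  unify Bool ~ Bool
  unify Int ~ Bool
  FAIL: mismatch Int ~ Bool

Answer: 0.1 : 1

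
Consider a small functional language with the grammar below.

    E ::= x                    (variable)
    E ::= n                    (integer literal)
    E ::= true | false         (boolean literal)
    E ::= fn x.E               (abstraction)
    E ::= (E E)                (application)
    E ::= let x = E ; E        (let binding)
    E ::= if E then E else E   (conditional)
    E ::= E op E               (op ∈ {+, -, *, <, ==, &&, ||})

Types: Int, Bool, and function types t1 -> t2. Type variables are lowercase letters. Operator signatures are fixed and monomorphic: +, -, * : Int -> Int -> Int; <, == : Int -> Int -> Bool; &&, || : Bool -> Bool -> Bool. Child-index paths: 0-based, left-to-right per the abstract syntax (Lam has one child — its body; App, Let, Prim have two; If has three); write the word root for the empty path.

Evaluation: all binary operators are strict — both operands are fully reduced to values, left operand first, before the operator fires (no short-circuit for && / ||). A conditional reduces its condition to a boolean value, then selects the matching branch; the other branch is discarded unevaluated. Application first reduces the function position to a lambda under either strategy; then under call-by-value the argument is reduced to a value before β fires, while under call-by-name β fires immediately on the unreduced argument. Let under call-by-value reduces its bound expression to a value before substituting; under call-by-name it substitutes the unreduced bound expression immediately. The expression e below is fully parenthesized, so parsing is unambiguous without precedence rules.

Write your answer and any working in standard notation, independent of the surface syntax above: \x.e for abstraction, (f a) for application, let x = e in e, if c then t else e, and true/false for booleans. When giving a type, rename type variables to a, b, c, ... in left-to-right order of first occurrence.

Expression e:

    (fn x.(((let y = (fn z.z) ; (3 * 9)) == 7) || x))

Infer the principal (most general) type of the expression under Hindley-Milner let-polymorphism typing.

Answer: Bool -> Bool

Trace:
z : b
\z._ : b -> b
let y : forall. b -> b
  unify Int ~ Int
  unify Int ~ Int
  unify Int ~ Int
  unify Int ~ Int
  unify Bool ~ Bool
x : a
  unify a ~ Bool
\x._ : Bool -> Bool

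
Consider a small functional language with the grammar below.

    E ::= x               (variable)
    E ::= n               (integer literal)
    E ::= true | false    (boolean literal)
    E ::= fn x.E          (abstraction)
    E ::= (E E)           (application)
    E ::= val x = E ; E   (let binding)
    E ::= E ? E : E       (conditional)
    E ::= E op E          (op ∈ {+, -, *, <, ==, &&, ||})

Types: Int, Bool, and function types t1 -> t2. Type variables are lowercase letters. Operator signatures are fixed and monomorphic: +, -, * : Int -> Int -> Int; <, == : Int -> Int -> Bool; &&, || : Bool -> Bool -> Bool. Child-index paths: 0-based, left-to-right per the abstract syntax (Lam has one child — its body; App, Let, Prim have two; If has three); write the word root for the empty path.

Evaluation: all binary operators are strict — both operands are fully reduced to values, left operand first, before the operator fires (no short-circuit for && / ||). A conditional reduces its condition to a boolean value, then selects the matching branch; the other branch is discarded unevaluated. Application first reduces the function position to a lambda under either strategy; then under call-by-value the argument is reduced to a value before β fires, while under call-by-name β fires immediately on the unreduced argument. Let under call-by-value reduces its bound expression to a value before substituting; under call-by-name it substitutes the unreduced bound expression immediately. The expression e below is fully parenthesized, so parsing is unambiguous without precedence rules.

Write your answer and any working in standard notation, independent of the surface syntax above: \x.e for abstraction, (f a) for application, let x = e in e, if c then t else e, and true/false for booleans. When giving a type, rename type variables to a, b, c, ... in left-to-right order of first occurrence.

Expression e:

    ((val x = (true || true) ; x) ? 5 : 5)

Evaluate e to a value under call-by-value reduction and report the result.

Answer: 5

Working:
step 0: (if (let x = (true || true) in x) then 5 else 5)
step 1: [delta@0.0] (if (let x = true in x) then 5 else 5)
step 2: [let@0] (if true then 5 else 5)
step 3: [if@root] 5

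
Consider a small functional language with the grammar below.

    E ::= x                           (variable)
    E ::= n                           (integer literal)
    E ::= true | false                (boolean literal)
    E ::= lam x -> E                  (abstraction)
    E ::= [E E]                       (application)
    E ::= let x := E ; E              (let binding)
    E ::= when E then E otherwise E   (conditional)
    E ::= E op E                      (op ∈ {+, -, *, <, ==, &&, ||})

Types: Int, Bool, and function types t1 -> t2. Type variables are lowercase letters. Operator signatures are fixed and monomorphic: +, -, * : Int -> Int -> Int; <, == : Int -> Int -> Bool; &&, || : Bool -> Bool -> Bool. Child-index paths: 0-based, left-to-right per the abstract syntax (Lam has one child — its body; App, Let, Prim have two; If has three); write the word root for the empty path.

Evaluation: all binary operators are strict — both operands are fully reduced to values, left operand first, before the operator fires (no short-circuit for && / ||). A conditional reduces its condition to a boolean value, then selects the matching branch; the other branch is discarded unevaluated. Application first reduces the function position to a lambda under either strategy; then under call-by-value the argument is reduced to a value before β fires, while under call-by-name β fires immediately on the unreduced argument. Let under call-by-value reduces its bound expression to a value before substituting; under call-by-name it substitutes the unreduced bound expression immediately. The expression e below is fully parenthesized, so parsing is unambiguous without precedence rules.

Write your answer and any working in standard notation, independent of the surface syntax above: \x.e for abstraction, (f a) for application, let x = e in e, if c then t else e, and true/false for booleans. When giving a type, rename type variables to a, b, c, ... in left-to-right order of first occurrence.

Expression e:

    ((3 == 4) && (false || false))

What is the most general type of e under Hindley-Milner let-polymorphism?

Answer: Bool

Trace:
  unify Int ~ Int
  unify Int ~ Int
  unify Bool ~ Bool
  unify Bool ~ Bool
  unify Bool ~ Bool
  unify Bool ~ Bool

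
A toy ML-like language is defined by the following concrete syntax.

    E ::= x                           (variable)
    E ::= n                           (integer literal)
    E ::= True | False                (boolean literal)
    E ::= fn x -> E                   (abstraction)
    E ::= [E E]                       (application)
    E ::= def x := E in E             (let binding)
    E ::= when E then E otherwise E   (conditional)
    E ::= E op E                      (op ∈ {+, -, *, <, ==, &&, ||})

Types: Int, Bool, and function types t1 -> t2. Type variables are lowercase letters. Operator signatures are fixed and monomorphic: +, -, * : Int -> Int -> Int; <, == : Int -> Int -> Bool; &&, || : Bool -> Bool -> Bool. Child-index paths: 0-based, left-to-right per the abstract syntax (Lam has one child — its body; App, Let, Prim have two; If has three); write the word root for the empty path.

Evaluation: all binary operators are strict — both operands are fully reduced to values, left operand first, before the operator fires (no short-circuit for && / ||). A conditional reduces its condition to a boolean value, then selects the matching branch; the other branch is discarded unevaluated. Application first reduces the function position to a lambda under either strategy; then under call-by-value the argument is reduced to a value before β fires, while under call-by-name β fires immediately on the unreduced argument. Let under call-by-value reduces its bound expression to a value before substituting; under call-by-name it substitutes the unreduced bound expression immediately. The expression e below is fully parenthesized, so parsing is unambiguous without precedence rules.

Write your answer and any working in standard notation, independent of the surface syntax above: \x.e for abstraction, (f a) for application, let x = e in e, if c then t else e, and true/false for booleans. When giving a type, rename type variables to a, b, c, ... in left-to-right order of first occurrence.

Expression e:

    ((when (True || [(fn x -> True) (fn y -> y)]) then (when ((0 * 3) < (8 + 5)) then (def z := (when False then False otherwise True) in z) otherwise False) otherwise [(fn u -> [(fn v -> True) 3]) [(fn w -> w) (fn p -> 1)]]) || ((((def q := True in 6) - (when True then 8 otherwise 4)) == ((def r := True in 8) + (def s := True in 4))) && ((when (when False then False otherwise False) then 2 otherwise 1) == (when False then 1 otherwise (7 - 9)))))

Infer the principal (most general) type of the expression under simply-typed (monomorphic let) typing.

Derivation:
  unify Bool ~ Bool
\x._ : a -> Bool
y : b
\y._ : b -> b
  unify a -> Bool ~ (b -> b) -> c
  unify a ~ b -> b
  unify Bool ~ c
_ _ : Bool
  unify Bool ~ Bool
  unify Bool ~ Bool
  unify Int ~ Int
  unify Int ~ Int
  unify Int ~ Int
  unify Int ~ Int
  unify Int ~ Int
  unify Int ~ Int
  unify Bool ~ Bool
  unify Bool ~ Bool
  unify Bool ~ Bool
let z : Bool
z : Bool
  unify Bool ~ Bool
\v._ : e -> Bool
  unify e -> Bool ~ Int -> f
  unify e ~ Int
  unify Bool ~ f
_ _ : Bool
\u._ : d -> Bool
w : g
\w._ : g -> g
\p._ : h -> Int
  unify g -> g ~ (h -> Int) -> i
  unify g ~ h -> Int
  unify h -> Int ~ i
_ _ : h -> Int
  unify d -> Bool ~ (h -> Int) -> j
  unify d ~ h -> Int
  unify Bool ~ j
_ _ : Bool
  unify Bool ~ Bool
  unify Bool ~ Bool
let q : Bool
  unify Int ~ Int
  unify Bool ~ Bool
  unify Int ~ Int
  unify Int ~ Int
  unify Int ~ Int
let r : Bool
  unify Int ~ Int
let s : Bool
  unify Int ~ Int
  unify Int ~ Int
  unify Bool ~ Bool
  unify Bool ~ Bool
  unify Bool ~ Bool
  unify Bool ~ Bool
  unify Int ~ Int
  unify Int ~ Int
  unify Bool ~ Bool
  unify Int ~ Int
  unify Int ~ Int
  unify Int ~ Int
  unify Int ~ Int
  unify Bool ~ Bool
  unify Bool ~ Bool

Answer: Bool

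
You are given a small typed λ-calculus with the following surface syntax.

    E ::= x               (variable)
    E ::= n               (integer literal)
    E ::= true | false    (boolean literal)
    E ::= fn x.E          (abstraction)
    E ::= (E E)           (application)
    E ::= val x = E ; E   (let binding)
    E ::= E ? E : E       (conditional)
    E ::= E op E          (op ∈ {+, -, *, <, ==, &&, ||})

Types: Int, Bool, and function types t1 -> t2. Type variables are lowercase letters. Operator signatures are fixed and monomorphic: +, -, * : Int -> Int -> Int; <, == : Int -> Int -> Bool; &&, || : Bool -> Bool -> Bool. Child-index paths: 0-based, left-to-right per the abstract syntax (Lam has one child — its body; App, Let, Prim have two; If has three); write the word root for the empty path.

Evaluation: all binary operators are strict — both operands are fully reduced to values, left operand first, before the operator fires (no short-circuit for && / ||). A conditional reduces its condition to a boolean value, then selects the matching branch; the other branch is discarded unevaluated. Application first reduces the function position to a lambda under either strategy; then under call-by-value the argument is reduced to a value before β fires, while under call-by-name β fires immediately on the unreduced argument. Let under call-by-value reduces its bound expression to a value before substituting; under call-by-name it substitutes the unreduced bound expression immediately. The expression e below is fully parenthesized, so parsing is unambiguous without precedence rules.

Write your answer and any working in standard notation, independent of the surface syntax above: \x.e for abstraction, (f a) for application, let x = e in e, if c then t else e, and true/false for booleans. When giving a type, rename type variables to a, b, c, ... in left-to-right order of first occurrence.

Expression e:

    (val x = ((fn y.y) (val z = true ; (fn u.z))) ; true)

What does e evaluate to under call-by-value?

Derivation:
step 0: (let x = ((\y.y) (let z = true in (\u.z))) in true)
step 1: [let@0.1] (let x = ((\y.y) (\u.true)) in true)
step 2: [beta@0] (let x = (\u.true) in true)
step 3: [let@root] true

Answer: true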